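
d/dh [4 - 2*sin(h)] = -2*cos(h)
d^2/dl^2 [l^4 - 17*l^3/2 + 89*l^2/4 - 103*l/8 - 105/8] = 12*l^2 - 51*l + 89/2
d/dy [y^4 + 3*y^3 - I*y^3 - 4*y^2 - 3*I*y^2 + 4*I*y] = 4*y^3 + y^2*(9 - 3*I) + y*(-8 - 6*I) + 4*I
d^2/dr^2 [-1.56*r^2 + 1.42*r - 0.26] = -3.12000000000000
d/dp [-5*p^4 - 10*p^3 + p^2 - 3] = 2*p*(-10*p^2 - 15*p + 1)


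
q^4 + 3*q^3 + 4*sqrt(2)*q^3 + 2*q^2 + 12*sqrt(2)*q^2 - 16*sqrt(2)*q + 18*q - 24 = (q - 1)*(q + 4)*(q + sqrt(2))*(q + 3*sqrt(2))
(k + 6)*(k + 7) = k^2 + 13*k + 42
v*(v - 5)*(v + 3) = v^3 - 2*v^2 - 15*v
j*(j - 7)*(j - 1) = j^3 - 8*j^2 + 7*j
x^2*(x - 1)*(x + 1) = x^4 - x^2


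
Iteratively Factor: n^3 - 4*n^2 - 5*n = (n)*(n^2 - 4*n - 5) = n*(n - 5)*(n + 1)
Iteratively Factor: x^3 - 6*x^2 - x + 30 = (x + 2)*(x^2 - 8*x + 15) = (x - 3)*(x + 2)*(x - 5)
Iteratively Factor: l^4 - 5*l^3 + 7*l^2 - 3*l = (l - 1)*(l^3 - 4*l^2 + 3*l) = (l - 1)^2*(l^2 - 3*l) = (l - 3)*(l - 1)^2*(l)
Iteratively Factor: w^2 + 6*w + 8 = (w + 4)*(w + 2)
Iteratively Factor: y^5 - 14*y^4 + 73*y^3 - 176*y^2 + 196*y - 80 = (y - 1)*(y^4 - 13*y^3 + 60*y^2 - 116*y + 80) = (y - 4)*(y - 1)*(y^3 - 9*y^2 + 24*y - 20) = (y - 4)*(y - 2)*(y - 1)*(y^2 - 7*y + 10) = (y - 5)*(y - 4)*(y - 2)*(y - 1)*(y - 2)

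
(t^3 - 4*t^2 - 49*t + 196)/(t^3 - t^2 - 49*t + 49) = (t - 4)/(t - 1)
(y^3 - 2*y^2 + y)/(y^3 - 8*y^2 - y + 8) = y*(y - 1)/(y^2 - 7*y - 8)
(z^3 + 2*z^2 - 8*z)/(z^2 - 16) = z*(z - 2)/(z - 4)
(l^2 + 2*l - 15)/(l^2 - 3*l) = (l + 5)/l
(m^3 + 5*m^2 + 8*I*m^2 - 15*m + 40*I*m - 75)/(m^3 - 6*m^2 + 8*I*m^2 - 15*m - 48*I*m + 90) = (m + 5)/(m - 6)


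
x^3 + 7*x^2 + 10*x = x*(x + 2)*(x + 5)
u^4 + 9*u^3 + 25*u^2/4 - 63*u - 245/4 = (u - 5/2)*(u + 1)*(u + 7/2)*(u + 7)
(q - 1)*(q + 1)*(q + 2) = q^3 + 2*q^2 - q - 2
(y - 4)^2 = y^2 - 8*y + 16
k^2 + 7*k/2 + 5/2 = (k + 1)*(k + 5/2)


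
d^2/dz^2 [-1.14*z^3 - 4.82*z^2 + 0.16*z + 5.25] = -6.84*z - 9.64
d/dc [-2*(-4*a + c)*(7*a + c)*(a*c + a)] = 2*a*(28*a^2 - 6*a*c - 3*a - 3*c^2 - 2*c)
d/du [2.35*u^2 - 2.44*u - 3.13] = 4.7*u - 2.44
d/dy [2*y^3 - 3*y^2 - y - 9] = 6*y^2 - 6*y - 1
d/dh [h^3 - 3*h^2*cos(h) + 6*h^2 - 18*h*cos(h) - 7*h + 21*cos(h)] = 3*h^2*sin(h) + 3*h^2 + 18*h*sin(h) - 6*h*cos(h) + 12*h - 21*sin(h) - 18*cos(h) - 7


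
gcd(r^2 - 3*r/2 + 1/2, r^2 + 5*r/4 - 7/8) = r - 1/2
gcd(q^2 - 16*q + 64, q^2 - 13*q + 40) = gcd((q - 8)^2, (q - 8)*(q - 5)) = q - 8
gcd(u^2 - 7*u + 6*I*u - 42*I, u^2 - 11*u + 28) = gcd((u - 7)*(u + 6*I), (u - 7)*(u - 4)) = u - 7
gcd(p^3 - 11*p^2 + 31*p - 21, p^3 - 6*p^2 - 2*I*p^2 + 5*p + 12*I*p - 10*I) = p - 1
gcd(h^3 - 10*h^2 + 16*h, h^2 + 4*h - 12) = h - 2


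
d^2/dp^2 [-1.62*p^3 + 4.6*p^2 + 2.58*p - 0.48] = 9.2 - 9.72*p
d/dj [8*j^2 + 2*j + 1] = 16*j + 2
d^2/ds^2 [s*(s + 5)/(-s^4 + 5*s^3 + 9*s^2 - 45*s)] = 2*(-3*s^5 - 15*s^4 + 166*s^3 + 30*s^2 - 675*s - 1935)/(s^9 - 15*s^8 + 48*s^7 + 280*s^6 - 1782*s^5 - 270*s^4 + 17496*s^3 - 19440*s^2 - 54675*s + 91125)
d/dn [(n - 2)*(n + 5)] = 2*n + 3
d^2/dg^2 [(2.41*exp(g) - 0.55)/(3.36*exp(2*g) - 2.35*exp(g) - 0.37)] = (27.207936*exp(4*g) - 5.80776*exp(3*g) + 31.005072*exp(2*g) - 7.86791*exp(g) + 0.808154)*exp(g)/(37.933056*exp(6*g) - 79.59168*exp(5*g) + 43.135344*exp(4*g) + 4.551245*exp(3*g) - 4.750023*exp(2*g) - 0.965145*exp(g) - 0.050653)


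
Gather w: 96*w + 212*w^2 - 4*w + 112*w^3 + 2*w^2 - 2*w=112*w^3 + 214*w^2 + 90*w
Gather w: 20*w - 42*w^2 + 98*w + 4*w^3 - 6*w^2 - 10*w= 4*w^3 - 48*w^2 + 108*w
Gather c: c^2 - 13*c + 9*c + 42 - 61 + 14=c^2 - 4*c - 5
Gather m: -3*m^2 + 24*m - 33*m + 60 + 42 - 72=-3*m^2 - 9*m + 30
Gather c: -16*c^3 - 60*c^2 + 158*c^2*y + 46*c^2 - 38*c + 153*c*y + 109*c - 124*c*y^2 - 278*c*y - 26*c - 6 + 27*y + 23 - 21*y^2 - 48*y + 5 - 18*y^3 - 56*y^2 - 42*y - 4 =-16*c^3 + c^2*(158*y - 14) + c*(-124*y^2 - 125*y + 45) - 18*y^3 - 77*y^2 - 63*y + 18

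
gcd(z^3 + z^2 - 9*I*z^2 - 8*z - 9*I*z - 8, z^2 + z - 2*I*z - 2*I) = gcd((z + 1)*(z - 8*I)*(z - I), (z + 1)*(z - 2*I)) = z + 1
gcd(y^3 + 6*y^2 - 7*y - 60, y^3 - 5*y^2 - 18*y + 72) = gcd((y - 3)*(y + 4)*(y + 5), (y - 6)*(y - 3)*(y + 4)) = y^2 + y - 12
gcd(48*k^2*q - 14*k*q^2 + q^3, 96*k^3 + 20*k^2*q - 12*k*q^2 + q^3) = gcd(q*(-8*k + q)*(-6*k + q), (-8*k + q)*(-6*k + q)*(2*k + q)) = 48*k^2 - 14*k*q + q^2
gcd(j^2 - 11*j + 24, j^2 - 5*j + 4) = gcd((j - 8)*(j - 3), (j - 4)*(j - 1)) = 1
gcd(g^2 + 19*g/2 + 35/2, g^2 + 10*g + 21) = g + 7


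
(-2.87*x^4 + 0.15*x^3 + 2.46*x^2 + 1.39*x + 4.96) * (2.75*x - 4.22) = -7.8925*x^5 + 12.5239*x^4 + 6.132*x^3 - 6.5587*x^2 + 7.7742*x - 20.9312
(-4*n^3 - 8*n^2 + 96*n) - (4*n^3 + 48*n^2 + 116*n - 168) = -8*n^3 - 56*n^2 - 20*n + 168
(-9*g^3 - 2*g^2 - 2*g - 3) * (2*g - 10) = -18*g^4 + 86*g^3 + 16*g^2 + 14*g + 30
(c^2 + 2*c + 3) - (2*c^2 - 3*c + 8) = -c^2 + 5*c - 5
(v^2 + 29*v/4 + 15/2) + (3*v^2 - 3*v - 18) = 4*v^2 + 17*v/4 - 21/2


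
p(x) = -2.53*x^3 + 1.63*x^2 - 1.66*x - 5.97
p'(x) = -7.59*x^2 + 3.26*x - 1.66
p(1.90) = -20.59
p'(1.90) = -22.87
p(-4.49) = 263.36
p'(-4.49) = -169.31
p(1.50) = -13.33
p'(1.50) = -13.85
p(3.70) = -117.95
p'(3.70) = -93.51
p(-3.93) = 179.30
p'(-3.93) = -131.70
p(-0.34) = -5.12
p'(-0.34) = -3.65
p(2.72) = -49.34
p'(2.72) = -48.95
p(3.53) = -102.81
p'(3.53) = -84.73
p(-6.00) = 609.15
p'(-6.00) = -294.46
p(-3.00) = 81.99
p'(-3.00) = -79.75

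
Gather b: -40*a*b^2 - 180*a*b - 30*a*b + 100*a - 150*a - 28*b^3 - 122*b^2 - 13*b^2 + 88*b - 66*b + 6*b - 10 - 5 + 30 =-50*a - 28*b^3 + b^2*(-40*a - 135) + b*(28 - 210*a) + 15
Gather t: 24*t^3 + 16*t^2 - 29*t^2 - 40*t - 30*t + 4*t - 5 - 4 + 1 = 24*t^3 - 13*t^2 - 66*t - 8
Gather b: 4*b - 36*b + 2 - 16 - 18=-32*b - 32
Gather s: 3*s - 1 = 3*s - 1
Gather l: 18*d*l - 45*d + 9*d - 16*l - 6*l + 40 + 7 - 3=-36*d + l*(18*d - 22) + 44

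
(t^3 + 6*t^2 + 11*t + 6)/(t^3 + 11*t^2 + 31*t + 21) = (t + 2)/(t + 7)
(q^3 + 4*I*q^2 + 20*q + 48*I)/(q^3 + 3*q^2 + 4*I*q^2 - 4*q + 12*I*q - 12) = (q^2 + 2*I*q + 24)/(q^2 + q*(3 + 2*I) + 6*I)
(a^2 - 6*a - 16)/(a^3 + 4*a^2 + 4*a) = (a - 8)/(a*(a + 2))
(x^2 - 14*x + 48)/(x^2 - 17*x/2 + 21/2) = 2*(x^2 - 14*x + 48)/(2*x^2 - 17*x + 21)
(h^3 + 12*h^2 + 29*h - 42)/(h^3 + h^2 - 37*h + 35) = (h + 6)/(h - 5)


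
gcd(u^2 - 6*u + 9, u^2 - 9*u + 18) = u - 3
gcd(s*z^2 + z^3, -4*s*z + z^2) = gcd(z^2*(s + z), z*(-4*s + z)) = z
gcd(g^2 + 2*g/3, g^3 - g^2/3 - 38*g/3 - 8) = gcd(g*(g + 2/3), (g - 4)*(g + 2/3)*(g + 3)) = g + 2/3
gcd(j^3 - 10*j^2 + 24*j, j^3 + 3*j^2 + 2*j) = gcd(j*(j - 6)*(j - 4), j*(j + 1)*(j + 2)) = j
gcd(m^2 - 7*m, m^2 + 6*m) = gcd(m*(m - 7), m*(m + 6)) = m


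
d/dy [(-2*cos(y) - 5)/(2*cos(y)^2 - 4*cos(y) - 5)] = 2*(-10*cos(y) - cos(2*y) + 4)*sin(y)/(4*cos(y) - cos(2*y) + 4)^2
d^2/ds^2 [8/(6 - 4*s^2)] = 48*(-2*s^2 - 1)/(2*s^2 - 3)^3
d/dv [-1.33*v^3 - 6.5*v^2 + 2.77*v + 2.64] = -3.99*v^2 - 13.0*v + 2.77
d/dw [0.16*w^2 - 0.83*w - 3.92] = 0.32*w - 0.83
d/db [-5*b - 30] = -5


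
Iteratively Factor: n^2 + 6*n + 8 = (n + 4)*(n + 2)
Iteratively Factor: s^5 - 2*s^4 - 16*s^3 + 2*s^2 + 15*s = (s - 5)*(s^4 + 3*s^3 - s^2 - 3*s) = (s - 5)*(s + 1)*(s^3 + 2*s^2 - 3*s) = (s - 5)*(s - 1)*(s + 1)*(s^2 + 3*s) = (s - 5)*(s - 1)*(s + 1)*(s + 3)*(s)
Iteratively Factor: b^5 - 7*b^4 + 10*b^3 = (b - 2)*(b^4 - 5*b^3) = b*(b - 2)*(b^3 - 5*b^2) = b*(b - 5)*(b - 2)*(b^2) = b^2*(b - 5)*(b - 2)*(b)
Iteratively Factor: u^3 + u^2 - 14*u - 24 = (u + 2)*(u^2 - u - 12) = (u - 4)*(u + 2)*(u + 3)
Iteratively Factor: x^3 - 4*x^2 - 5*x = (x - 5)*(x^2 + x) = (x - 5)*(x + 1)*(x)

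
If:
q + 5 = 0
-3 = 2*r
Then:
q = -5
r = -3/2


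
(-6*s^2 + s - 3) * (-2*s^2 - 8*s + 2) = 12*s^4 + 46*s^3 - 14*s^2 + 26*s - 6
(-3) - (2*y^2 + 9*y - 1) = -2*y^2 - 9*y - 2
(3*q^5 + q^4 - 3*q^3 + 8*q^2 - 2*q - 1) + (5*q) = 3*q^5 + q^4 - 3*q^3 + 8*q^2 + 3*q - 1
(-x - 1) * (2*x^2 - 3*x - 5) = -2*x^3 + x^2 + 8*x + 5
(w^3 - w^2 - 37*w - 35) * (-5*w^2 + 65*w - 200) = -5*w^5 + 70*w^4 - 80*w^3 - 2030*w^2 + 5125*w + 7000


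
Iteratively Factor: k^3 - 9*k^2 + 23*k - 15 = (k - 3)*(k^2 - 6*k + 5) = (k - 5)*(k - 3)*(k - 1)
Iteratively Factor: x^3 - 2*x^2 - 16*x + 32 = (x - 4)*(x^2 + 2*x - 8) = (x - 4)*(x + 4)*(x - 2)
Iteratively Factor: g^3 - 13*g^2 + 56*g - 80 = (g - 5)*(g^2 - 8*g + 16) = (g - 5)*(g - 4)*(g - 4)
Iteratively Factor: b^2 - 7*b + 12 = (b - 4)*(b - 3)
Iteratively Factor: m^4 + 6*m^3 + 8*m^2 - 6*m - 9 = (m + 3)*(m^3 + 3*m^2 - m - 3) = (m + 3)^2*(m^2 - 1) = (m + 1)*(m + 3)^2*(m - 1)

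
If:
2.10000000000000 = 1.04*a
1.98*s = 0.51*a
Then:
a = 2.02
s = 0.52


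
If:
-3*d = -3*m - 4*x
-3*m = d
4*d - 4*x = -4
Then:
No Solution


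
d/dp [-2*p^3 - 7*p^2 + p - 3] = -6*p^2 - 14*p + 1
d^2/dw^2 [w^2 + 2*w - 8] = 2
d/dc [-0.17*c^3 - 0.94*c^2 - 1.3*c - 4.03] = -0.51*c^2 - 1.88*c - 1.3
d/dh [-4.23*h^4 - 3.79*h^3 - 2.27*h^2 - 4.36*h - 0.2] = -16.92*h^3 - 11.37*h^2 - 4.54*h - 4.36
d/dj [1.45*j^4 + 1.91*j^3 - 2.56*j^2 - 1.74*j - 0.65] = 5.8*j^3 + 5.73*j^2 - 5.12*j - 1.74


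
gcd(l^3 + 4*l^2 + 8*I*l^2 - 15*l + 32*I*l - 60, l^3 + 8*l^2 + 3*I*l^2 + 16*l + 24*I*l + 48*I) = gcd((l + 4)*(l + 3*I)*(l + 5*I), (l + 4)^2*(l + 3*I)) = l^2 + l*(4 + 3*I) + 12*I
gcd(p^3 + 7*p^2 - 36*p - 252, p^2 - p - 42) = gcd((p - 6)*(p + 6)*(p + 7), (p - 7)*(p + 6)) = p + 6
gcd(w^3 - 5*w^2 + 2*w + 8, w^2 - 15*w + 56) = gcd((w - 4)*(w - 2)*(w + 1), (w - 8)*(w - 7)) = 1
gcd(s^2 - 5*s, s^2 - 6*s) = s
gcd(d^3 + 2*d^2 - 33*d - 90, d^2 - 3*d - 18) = d^2 - 3*d - 18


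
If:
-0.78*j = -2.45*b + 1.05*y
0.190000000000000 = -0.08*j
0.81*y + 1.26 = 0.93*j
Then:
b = -2.59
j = -2.38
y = -4.28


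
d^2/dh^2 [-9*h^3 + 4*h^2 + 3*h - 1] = 8 - 54*h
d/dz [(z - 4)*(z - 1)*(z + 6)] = 3*z^2 + 2*z - 26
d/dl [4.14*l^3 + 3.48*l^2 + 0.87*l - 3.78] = 12.42*l^2 + 6.96*l + 0.87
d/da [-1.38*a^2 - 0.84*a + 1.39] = -2.76*a - 0.84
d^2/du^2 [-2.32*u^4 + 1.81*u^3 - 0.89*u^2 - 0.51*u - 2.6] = -27.84*u^2 + 10.86*u - 1.78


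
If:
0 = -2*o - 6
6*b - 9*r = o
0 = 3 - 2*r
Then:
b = 7/4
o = -3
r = 3/2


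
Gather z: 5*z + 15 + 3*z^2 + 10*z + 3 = 3*z^2 + 15*z + 18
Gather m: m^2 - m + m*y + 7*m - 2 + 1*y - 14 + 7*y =m^2 + m*(y + 6) + 8*y - 16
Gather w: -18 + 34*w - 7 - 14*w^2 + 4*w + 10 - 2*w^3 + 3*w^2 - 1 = -2*w^3 - 11*w^2 + 38*w - 16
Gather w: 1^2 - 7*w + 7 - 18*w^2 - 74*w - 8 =-18*w^2 - 81*w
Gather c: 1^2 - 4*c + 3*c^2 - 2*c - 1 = 3*c^2 - 6*c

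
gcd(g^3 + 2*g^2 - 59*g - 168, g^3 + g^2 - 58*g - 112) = g^2 - g - 56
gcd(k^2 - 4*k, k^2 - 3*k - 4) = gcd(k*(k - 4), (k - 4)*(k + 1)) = k - 4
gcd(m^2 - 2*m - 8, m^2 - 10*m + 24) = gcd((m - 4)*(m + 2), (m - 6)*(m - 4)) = m - 4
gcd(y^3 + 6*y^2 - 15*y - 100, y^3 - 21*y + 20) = y^2 + y - 20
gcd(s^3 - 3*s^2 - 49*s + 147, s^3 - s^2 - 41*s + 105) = s^2 + 4*s - 21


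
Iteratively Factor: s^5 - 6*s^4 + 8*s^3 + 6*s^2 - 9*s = (s)*(s^4 - 6*s^3 + 8*s^2 + 6*s - 9) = s*(s - 1)*(s^3 - 5*s^2 + 3*s + 9) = s*(s - 3)*(s - 1)*(s^2 - 2*s - 3) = s*(s - 3)*(s - 1)*(s + 1)*(s - 3)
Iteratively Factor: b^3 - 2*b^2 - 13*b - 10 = (b + 1)*(b^2 - 3*b - 10) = (b - 5)*(b + 1)*(b + 2)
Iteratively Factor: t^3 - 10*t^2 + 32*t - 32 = (t - 4)*(t^2 - 6*t + 8) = (t - 4)*(t - 2)*(t - 4)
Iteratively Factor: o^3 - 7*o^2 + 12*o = (o - 4)*(o^2 - 3*o) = (o - 4)*(o - 3)*(o)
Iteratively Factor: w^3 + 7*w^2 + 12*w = (w)*(w^2 + 7*w + 12) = w*(w + 3)*(w + 4)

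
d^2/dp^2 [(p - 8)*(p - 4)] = 2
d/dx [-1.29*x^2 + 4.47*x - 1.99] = 4.47 - 2.58*x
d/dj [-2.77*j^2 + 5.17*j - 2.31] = 5.17 - 5.54*j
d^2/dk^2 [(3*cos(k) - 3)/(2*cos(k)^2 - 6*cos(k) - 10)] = 3*(9*sin(k)^4*cos(k) - sin(k)^4 + 40*sin(k)^2 + 77*cos(k)/4 + 45*cos(3*k)/4 - cos(5*k)/2 + 19)/(2*(sin(k)^2 + 3*cos(k) + 4)^3)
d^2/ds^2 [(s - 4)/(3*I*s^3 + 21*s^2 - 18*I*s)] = 2*(s*(I*s^2 + 7*s - 6*I)*(-3*I*s^2 - 14*s - (s - 4)*(3*I*s + 7) + 6*I) + (s - 4)*(3*I*s^2 + 14*s - 6*I)^2)/(3*s^3*(I*s^2 + 7*s - 6*I)^3)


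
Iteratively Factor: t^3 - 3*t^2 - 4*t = (t + 1)*(t^2 - 4*t) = t*(t + 1)*(t - 4)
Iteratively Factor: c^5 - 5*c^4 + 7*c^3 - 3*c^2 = (c - 3)*(c^4 - 2*c^3 + c^2) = (c - 3)*(c - 1)*(c^3 - c^2) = (c - 3)*(c - 1)^2*(c^2) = c*(c - 3)*(c - 1)^2*(c)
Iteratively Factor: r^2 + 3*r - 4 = (r - 1)*(r + 4)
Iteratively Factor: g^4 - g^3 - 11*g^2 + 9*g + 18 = (g + 3)*(g^3 - 4*g^2 + g + 6) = (g - 3)*(g + 3)*(g^2 - g - 2) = (g - 3)*(g + 1)*(g + 3)*(g - 2)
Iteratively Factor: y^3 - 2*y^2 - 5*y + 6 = (y - 3)*(y^2 + y - 2) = (y - 3)*(y - 1)*(y + 2)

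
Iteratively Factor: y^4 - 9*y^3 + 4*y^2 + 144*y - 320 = (y - 5)*(y^3 - 4*y^2 - 16*y + 64) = (y - 5)*(y + 4)*(y^2 - 8*y + 16) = (y - 5)*(y - 4)*(y + 4)*(y - 4)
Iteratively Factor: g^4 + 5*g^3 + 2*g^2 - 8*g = (g)*(g^3 + 5*g^2 + 2*g - 8) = g*(g + 4)*(g^2 + g - 2) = g*(g - 1)*(g + 4)*(g + 2)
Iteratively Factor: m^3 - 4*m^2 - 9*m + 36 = (m + 3)*(m^2 - 7*m + 12) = (m - 3)*(m + 3)*(m - 4)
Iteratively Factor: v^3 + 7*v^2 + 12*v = (v + 3)*(v^2 + 4*v) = v*(v + 3)*(v + 4)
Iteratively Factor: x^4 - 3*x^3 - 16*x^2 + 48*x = (x - 3)*(x^3 - 16*x) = x*(x - 3)*(x^2 - 16) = x*(x - 3)*(x + 4)*(x - 4)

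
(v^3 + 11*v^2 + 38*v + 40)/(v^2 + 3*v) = (v^3 + 11*v^2 + 38*v + 40)/(v*(v + 3))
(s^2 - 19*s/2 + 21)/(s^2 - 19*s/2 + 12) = (2*s^2 - 19*s + 42)/(2*s^2 - 19*s + 24)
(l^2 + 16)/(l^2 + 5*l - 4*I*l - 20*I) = (l + 4*I)/(l + 5)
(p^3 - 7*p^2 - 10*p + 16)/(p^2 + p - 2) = p - 8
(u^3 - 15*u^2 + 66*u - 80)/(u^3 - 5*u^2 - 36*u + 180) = (u^2 - 10*u + 16)/(u^2 - 36)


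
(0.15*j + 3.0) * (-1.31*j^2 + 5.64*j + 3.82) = -0.1965*j^3 - 3.084*j^2 + 17.493*j + 11.46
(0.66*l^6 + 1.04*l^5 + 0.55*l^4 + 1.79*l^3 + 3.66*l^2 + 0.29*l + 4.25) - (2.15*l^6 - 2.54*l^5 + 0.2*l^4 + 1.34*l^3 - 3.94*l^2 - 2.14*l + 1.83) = -1.49*l^6 + 3.58*l^5 + 0.35*l^4 + 0.45*l^3 + 7.6*l^2 + 2.43*l + 2.42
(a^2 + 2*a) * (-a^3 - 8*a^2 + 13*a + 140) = -a^5 - 10*a^4 - 3*a^3 + 166*a^2 + 280*a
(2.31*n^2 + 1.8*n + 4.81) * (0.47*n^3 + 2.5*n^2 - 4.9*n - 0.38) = 1.0857*n^5 + 6.621*n^4 - 4.5583*n^3 + 2.3272*n^2 - 24.253*n - 1.8278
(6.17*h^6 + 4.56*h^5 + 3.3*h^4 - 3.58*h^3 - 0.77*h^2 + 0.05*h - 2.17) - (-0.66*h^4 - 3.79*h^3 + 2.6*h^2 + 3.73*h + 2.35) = 6.17*h^6 + 4.56*h^5 + 3.96*h^4 + 0.21*h^3 - 3.37*h^2 - 3.68*h - 4.52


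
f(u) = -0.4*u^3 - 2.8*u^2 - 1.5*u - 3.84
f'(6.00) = -78.30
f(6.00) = -200.04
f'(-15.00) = -187.50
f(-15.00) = 738.66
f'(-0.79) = 2.18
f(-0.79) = -4.21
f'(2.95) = -28.46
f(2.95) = -42.90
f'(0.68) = -5.86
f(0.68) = -6.28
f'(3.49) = -35.66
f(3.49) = -60.18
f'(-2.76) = 4.81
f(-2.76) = -12.62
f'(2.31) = -20.84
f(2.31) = -27.18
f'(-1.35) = 3.87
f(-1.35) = -5.93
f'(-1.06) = 3.09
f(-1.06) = -4.92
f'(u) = -1.2*u^2 - 5.6*u - 1.5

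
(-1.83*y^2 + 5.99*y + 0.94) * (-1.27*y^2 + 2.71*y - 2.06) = 2.3241*y^4 - 12.5666*y^3 + 18.8089*y^2 - 9.792*y - 1.9364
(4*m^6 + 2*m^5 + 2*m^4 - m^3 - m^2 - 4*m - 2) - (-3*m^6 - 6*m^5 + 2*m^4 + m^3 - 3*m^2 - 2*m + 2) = 7*m^6 + 8*m^5 - 2*m^3 + 2*m^2 - 2*m - 4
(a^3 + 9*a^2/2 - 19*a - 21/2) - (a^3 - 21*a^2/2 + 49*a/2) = 15*a^2 - 87*a/2 - 21/2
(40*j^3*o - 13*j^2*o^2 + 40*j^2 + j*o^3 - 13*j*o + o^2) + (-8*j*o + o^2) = 40*j^3*o - 13*j^2*o^2 + 40*j^2 + j*o^3 - 21*j*o + 2*o^2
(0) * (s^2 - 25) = 0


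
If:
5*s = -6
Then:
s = -6/5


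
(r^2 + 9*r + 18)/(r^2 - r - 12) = (r + 6)/(r - 4)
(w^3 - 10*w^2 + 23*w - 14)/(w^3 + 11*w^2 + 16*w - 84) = (w^2 - 8*w + 7)/(w^2 + 13*w + 42)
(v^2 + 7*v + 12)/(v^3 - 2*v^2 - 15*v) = (v + 4)/(v*(v - 5))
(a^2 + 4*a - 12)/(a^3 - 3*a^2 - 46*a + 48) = (a - 2)/(a^2 - 9*a + 8)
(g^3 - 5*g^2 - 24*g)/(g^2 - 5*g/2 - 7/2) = 2*g*(-g^2 + 5*g + 24)/(-2*g^2 + 5*g + 7)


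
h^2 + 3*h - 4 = (h - 1)*(h + 4)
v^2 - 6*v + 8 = (v - 4)*(v - 2)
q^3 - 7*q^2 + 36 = (q - 6)*(q - 3)*(q + 2)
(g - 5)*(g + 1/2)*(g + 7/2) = g^3 - g^2 - 73*g/4 - 35/4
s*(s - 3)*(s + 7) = s^3 + 4*s^2 - 21*s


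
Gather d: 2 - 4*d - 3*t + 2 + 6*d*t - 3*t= d*(6*t - 4) - 6*t + 4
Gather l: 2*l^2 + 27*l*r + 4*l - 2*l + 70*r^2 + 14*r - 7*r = 2*l^2 + l*(27*r + 2) + 70*r^2 + 7*r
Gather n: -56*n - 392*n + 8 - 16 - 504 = -448*n - 512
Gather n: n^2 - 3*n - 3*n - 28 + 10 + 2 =n^2 - 6*n - 16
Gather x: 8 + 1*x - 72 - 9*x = -8*x - 64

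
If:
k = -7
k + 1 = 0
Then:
No Solution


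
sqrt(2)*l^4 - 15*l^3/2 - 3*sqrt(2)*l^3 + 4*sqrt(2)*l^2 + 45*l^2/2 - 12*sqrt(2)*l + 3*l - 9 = (l - 3)*(l - 3*sqrt(2))*(l - sqrt(2))*(sqrt(2)*l + 1/2)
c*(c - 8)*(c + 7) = c^3 - c^2 - 56*c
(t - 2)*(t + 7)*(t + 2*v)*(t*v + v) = t^4*v + 2*t^3*v^2 + 6*t^3*v + 12*t^2*v^2 - 9*t^2*v - 18*t*v^2 - 14*t*v - 28*v^2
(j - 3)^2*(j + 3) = j^3 - 3*j^2 - 9*j + 27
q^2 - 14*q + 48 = (q - 8)*(q - 6)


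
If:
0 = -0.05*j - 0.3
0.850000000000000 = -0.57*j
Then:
No Solution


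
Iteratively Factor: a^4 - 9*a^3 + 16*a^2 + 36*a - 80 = (a + 2)*(a^3 - 11*a^2 + 38*a - 40) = (a - 4)*(a + 2)*(a^2 - 7*a + 10) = (a - 4)*(a - 2)*(a + 2)*(a - 5)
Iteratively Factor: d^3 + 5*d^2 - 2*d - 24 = (d + 3)*(d^2 + 2*d - 8) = (d + 3)*(d + 4)*(d - 2)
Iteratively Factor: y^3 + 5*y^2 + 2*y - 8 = (y + 2)*(y^2 + 3*y - 4) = (y + 2)*(y + 4)*(y - 1)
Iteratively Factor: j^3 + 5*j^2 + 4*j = (j)*(j^2 + 5*j + 4) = j*(j + 1)*(j + 4)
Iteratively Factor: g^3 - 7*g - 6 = (g + 2)*(g^2 - 2*g - 3) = (g + 1)*(g + 2)*(g - 3)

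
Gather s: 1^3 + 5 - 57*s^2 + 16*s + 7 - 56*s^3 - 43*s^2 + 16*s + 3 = -56*s^3 - 100*s^2 + 32*s + 16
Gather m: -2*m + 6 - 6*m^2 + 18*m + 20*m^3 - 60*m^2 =20*m^3 - 66*m^2 + 16*m + 6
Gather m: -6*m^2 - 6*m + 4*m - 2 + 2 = -6*m^2 - 2*m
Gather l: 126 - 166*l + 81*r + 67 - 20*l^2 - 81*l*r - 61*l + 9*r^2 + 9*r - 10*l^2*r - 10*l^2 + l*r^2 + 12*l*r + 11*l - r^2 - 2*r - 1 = l^2*(-10*r - 30) + l*(r^2 - 69*r - 216) + 8*r^2 + 88*r + 192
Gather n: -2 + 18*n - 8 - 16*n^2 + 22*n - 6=-16*n^2 + 40*n - 16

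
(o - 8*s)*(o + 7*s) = o^2 - o*s - 56*s^2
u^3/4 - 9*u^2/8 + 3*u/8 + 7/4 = (u/4 + 1/4)*(u - 7/2)*(u - 2)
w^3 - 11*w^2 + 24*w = w*(w - 8)*(w - 3)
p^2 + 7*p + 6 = (p + 1)*(p + 6)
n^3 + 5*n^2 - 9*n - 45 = (n - 3)*(n + 3)*(n + 5)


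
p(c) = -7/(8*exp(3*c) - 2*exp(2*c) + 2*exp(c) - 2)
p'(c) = -7*(-24*exp(3*c) + 4*exp(2*c) - 2*exp(c))/(8*exp(3*c) - 2*exp(2*c) + 2*exp(c) - 2)^2 = (42*exp(2*c) - 7*exp(c) + 7/2)*exp(c)/(4*exp(3*c) - exp(2*c) + exp(c) - 1)^2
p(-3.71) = 3.59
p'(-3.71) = 0.09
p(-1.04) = 5.88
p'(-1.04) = 6.27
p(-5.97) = 3.51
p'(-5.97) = 0.01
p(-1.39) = 4.66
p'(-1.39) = 1.93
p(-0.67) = 16.34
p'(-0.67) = 121.76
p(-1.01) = 6.09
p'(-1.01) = 7.18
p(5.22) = -0.00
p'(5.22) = 0.00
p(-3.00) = 3.68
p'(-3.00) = 0.18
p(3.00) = 0.00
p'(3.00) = 0.00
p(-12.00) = 3.50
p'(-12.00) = 0.00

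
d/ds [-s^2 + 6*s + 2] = 6 - 2*s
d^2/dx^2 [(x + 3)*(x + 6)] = 2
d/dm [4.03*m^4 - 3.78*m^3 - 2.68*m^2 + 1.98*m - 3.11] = 16.12*m^3 - 11.34*m^2 - 5.36*m + 1.98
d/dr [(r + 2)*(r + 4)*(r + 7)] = 3*r^2 + 26*r + 50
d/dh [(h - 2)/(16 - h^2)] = (-h^2 + 2*h*(h - 2) + 16)/(h^2 - 16)^2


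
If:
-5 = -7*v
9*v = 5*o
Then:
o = 9/7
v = 5/7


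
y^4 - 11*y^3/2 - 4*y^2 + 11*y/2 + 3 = (y - 6)*(y - 1)*(y + 1/2)*(y + 1)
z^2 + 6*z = z*(z + 6)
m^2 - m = m*(m - 1)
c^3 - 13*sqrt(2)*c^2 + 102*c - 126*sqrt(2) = (c - 7*sqrt(2))*(c - 3*sqrt(2))^2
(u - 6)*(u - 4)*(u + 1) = u^3 - 9*u^2 + 14*u + 24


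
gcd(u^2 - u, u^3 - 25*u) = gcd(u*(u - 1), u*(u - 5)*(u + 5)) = u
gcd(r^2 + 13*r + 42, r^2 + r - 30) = r + 6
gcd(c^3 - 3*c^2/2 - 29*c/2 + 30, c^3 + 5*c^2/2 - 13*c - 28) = c + 4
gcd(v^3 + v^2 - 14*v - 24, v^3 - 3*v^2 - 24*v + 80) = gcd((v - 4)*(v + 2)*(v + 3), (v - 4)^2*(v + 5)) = v - 4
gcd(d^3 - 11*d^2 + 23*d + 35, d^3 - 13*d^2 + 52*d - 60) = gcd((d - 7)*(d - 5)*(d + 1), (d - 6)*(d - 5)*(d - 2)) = d - 5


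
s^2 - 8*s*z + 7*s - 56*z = (s + 7)*(s - 8*z)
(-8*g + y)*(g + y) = -8*g^2 - 7*g*y + y^2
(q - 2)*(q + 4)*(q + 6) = q^3 + 8*q^2 + 4*q - 48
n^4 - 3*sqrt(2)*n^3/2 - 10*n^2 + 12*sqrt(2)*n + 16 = (n - 2*sqrt(2))^2*(n + sqrt(2)/2)*(n + 2*sqrt(2))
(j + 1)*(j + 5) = j^2 + 6*j + 5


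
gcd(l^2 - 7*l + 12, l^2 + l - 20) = l - 4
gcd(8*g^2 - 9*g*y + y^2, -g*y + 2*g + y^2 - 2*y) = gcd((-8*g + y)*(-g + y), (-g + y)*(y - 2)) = -g + y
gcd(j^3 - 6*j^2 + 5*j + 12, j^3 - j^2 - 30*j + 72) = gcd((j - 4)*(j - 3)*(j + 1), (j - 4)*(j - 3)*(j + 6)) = j^2 - 7*j + 12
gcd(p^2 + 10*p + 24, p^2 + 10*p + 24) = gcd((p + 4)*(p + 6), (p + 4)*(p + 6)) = p^2 + 10*p + 24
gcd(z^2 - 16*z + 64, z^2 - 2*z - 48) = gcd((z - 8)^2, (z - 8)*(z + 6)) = z - 8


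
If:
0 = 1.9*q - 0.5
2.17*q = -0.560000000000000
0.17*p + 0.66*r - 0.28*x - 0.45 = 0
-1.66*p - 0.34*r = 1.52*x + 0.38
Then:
No Solution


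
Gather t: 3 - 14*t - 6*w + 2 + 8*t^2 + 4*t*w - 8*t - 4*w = 8*t^2 + t*(4*w - 22) - 10*w + 5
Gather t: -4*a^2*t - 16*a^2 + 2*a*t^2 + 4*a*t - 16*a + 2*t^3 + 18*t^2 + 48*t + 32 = -16*a^2 - 16*a + 2*t^3 + t^2*(2*a + 18) + t*(-4*a^2 + 4*a + 48) + 32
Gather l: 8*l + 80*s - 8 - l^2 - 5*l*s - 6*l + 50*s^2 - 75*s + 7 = -l^2 + l*(2 - 5*s) + 50*s^2 + 5*s - 1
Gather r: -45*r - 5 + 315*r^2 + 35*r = 315*r^2 - 10*r - 5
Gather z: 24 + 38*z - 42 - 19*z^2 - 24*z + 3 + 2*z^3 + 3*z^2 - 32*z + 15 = 2*z^3 - 16*z^2 - 18*z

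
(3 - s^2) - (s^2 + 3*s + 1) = -2*s^2 - 3*s + 2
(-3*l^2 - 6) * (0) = 0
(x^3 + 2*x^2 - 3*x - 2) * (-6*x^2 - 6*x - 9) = -6*x^5 - 18*x^4 - 3*x^3 + 12*x^2 + 39*x + 18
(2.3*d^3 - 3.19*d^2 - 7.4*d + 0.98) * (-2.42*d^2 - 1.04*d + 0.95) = -5.566*d^5 + 5.3278*d^4 + 23.4106*d^3 + 2.2939*d^2 - 8.0492*d + 0.931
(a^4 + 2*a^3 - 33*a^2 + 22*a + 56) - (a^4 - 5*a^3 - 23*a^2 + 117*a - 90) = 7*a^3 - 10*a^2 - 95*a + 146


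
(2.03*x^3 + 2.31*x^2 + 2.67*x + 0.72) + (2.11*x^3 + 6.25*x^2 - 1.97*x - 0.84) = 4.14*x^3 + 8.56*x^2 + 0.7*x - 0.12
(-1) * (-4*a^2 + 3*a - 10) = 4*a^2 - 3*a + 10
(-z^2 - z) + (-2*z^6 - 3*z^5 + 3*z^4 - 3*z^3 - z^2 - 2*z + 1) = -2*z^6 - 3*z^5 + 3*z^4 - 3*z^3 - 2*z^2 - 3*z + 1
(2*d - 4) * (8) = 16*d - 32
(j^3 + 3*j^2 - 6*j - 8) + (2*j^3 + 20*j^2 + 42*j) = 3*j^3 + 23*j^2 + 36*j - 8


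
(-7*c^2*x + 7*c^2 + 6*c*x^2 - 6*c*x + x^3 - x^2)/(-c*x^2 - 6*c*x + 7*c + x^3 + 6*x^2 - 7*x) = (7*c + x)/(x + 7)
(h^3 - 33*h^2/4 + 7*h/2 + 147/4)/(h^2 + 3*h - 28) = (4*h^3 - 33*h^2 + 14*h + 147)/(4*(h^2 + 3*h - 28))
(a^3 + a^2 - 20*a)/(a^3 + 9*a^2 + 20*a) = (a - 4)/(a + 4)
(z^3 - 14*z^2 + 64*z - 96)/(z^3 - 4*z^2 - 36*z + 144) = (z - 4)/(z + 6)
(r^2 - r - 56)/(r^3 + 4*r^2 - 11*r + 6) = (r^2 - r - 56)/(r^3 + 4*r^2 - 11*r + 6)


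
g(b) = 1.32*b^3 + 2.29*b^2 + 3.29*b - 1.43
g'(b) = 3.96*b^2 + 4.58*b + 3.29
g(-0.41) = -2.48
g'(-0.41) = 2.08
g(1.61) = 15.31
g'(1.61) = 20.93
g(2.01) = 25.15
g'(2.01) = 28.49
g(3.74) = 111.96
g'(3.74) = 75.81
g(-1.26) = -4.58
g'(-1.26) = 3.81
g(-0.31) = -2.27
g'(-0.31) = 2.25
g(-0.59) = -2.85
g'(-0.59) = 1.97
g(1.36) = 10.60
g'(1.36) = 16.84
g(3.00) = 64.69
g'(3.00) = 52.67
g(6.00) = 385.87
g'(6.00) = 173.33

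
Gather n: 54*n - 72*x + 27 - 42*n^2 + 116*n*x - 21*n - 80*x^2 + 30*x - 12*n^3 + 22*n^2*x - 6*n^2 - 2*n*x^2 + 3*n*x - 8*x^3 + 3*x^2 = -12*n^3 + n^2*(22*x - 48) + n*(-2*x^2 + 119*x + 33) - 8*x^3 - 77*x^2 - 42*x + 27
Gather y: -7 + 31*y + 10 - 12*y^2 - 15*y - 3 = -12*y^2 + 16*y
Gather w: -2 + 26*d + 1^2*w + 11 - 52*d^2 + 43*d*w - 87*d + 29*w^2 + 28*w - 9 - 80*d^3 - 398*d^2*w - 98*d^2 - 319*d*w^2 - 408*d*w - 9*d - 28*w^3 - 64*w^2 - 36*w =-80*d^3 - 150*d^2 - 70*d - 28*w^3 + w^2*(-319*d - 35) + w*(-398*d^2 - 365*d - 7)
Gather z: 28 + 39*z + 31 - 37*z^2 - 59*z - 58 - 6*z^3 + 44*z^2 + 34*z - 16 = -6*z^3 + 7*z^2 + 14*z - 15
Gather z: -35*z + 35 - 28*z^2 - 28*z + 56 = -28*z^2 - 63*z + 91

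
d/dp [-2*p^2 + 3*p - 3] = 3 - 4*p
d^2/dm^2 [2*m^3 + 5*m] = 12*m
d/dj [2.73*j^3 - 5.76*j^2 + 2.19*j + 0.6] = 8.19*j^2 - 11.52*j + 2.19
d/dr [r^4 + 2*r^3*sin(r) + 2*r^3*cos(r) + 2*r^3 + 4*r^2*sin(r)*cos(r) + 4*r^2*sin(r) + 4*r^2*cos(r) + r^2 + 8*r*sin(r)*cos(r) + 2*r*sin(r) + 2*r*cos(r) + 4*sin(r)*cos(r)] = 2*sqrt(2)*r^3*cos(r + pi/4) + 4*r^3 + 4*r^2*sin(r) + 8*r^2*cos(r) + 4*r^2*cos(2*r) + 2*sqrt(2)*r^2*cos(r + pi/4) + 6*r^2 + 4*r*sin(r) + 2*sqrt(2)*r*sin(r + pi/4) + 4*sqrt(2)*r*sin(2*r + pi/4) + 8*r*cos(r) + 4*r*cos(2*r) + 2*r + 2*sqrt(2)*sin(r + pi/4) + 4*sqrt(2)*sin(2*r + pi/4)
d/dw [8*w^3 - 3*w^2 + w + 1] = 24*w^2 - 6*w + 1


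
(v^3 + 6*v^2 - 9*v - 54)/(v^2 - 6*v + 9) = (v^2 + 9*v + 18)/(v - 3)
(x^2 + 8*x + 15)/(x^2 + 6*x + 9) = (x + 5)/(x + 3)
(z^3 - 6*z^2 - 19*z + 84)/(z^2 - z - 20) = (z^2 - 10*z + 21)/(z - 5)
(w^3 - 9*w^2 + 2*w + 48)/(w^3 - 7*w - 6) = (w - 8)/(w + 1)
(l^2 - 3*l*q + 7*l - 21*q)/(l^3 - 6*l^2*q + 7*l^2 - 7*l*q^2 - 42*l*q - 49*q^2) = (-l + 3*q)/(-l^2 + 6*l*q + 7*q^2)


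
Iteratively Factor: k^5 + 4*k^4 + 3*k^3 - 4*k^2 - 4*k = (k - 1)*(k^4 + 5*k^3 + 8*k^2 + 4*k) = (k - 1)*(k + 2)*(k^3 + 3*k^2 + 2*k) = (k - 1)*(k + 2)^2*(k^2 + k) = k*(k - 1)*(k + 2)^2*(k + 1)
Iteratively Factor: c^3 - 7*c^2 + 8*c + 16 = (c + 1)*(c^2 - 8*c + 16) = (c - 4)*(c + 1)*(c - 4)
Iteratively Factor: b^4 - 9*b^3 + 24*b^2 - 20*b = (b - 5)*(b^3 - 4*b^2 + 4*b) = (b - 5)*(b - 2)*(b^2 - 2*b) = (b - 5)*(b - 2)^2*(b)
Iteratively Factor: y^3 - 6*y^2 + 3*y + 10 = (y - 5)*(y^2 - y - 2) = (y - 5)*(y + 1)*(y - 2)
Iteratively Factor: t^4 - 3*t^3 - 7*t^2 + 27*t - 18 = (t - 1)*(t^3 - 2*t^2 - 9*t + 18) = (t - 3)*(t - 1)*(t^2 + t - 6) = (t - 3)*(t - 1)*(t + 3)*(t - 2)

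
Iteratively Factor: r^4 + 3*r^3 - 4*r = (r)*(r^3 + 3*r^2 - 4) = r*(r + 2)*(r^2 + r - 2) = r*(r - 1)*(r + 2)*(r + 2)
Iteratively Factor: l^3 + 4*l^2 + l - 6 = (l + 2)*(l^2 + 2*l - 3) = (l + 2)*(l + 3)*(l - 1)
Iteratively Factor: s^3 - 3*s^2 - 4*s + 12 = (s - 3)*(s^2 - 4) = (s - 3)*(s - 2)*(s + 2)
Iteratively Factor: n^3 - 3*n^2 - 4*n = (n - 4)*(n^2 + n) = n*(n - 4)*(n + 1)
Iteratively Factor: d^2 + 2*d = (d + 2)*(d)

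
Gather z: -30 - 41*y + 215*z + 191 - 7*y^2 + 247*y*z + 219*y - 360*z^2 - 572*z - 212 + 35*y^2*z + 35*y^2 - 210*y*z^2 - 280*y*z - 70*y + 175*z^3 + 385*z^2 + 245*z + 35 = 28*y^2 + 108*y + 175*z^3 + z^2*(25 - 210*y) + z*(35*y^2 - 33*y - 112) - 16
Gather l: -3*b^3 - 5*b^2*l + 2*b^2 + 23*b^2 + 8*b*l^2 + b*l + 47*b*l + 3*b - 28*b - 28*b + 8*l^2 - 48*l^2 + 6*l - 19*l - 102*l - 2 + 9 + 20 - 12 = -3*b^3 + 25*b^2 - 53*b + l^2*(8*b - 40) + l*(-5*b^2 + 48*b - 115) + 15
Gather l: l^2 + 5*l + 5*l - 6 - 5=l^2 + 10*l - 11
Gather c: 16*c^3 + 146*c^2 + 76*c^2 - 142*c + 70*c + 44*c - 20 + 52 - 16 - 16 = 16*c^3 + 222*c^2 - 28*c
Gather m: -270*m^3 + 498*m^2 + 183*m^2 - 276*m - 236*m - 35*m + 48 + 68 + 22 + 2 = -270*m^3 + 681*m^2 - 547*m + 140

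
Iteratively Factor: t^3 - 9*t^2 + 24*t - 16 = (t - 1)*(t^2 - 8*t + 16) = (t - 4)*(t - 1)*(t - 4)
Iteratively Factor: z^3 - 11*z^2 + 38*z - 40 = (z - 4)*(z^2 - 7*z + 10) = (z - 5)*(z - 4)*(z - 2)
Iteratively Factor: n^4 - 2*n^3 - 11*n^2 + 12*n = (n)*(n^3 - 2*n^2 - 11*n + 12) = n*(n + 3)*(n^2 - 5*n + 4) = n*(n - 4)*(n + 3)*(n - 1)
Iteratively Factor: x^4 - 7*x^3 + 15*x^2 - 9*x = (x)*(x^3 - 7*x^2 + 15*x - 9) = x*(x - 1)*(x^2 - 6*x + 9) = x*(x - 3)*(x - 1)*(x - 3)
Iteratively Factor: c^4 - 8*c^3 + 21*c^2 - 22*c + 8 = (c - 1)*(c^3 - 7*c^2 + 14*c - 8) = (c - 1)^2*(c^2 - 6*c + 8) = (c - 2)*(c - 1)^2*(c - 4)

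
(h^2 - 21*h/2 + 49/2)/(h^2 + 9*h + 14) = (2*h^2 - 21*h + 49)/(2*(h^2 + 9*h + 14))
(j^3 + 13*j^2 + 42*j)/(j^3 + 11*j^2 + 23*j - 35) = j*(j + 6)/(j^2 + 4*j - 5)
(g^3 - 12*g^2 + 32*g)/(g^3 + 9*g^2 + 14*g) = (g^2 - 12*g + 32)/(g^2 + 9*g + 14)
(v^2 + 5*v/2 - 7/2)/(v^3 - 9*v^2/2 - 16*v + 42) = (v - 1)/(v^2 - 8*v + 12)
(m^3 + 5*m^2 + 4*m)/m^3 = 1 + 5/m + 4/m^2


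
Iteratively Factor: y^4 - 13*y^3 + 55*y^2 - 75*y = (y - 5)*(y^3 - 8*y^2 + 15*y) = (y - 5)*(y - 3)*(y^2 - 5*y) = y*(y - 5)*(y - 3)*(y - 5)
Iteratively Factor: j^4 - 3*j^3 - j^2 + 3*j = (j - 3)*(j^3 - j) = (j - 3)*(j + 1)*(j^2 - j) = j*(j - 3)*(j + 1)*(j - 1)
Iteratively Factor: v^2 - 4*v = (v - 4)*(v)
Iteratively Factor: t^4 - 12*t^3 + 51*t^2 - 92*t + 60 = (t - 2)*(t^3 - 10*t^2 + 31*t - 30) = (t - 5)*(t - 2)*(t^2 - 5*t + 6) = (t - 5)*(t - 2)^2*(t - 3)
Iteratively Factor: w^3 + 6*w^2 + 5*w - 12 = (w + 4)*(w^2 + 2*w - 3) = (w - 1)*(w + 4)*(w + 3)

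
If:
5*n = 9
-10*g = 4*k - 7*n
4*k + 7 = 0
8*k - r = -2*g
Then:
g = 49/25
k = -7/4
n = 9/5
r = -252/25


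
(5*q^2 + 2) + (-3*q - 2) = 5*q^2 - 3*q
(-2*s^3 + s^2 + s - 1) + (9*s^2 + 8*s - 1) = -2*s^3 + 10*s^2 + 9*s - 2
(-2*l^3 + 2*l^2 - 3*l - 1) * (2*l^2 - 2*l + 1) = -4*l^5 + 8*l^4 - 12*l^3 + 6*l^2 - l - 1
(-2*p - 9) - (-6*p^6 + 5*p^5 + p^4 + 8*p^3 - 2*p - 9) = 6*p^6 - 5*p^5 - p^4 - 8*p^3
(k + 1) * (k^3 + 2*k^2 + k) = k^4 + 3*k^3 + 3*k^2 + k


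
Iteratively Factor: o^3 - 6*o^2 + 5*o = (o)*(o^2 - 6*o + 5) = o*(o - 5)*(o - 1)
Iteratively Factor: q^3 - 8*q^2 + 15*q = (q)*(q^2 - 8*q + 15) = q*(q - 3)*(q - 5)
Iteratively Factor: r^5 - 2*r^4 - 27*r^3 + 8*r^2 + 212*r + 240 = (r + 3)*(r^4 - 5*r^3 - 12*r^2 + 44*r + 80) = (r - 5)*(r + 3)*(r^3 - 12*r - 16) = (r - 5)*(r - 4)*(r + 3)*(r^2 + 4*r + 4) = (r - 5)*(r - 4)*(r + 2)*(r + 3)*(r + 2)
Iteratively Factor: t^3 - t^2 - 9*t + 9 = (t - 1)*(t^2 - 9) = (t - 1)*(t + 3)*(t - 3)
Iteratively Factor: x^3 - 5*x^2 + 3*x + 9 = (x - 3)*(x^2 - 2*x - 3) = (x - 3)*(x + 1)*(x - 3)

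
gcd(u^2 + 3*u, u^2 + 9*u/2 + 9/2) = u + 3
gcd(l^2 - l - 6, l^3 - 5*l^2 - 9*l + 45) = l - 3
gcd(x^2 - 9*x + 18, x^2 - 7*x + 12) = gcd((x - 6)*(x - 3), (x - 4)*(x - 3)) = x - 3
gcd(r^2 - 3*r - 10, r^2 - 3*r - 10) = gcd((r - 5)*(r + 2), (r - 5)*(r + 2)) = r^2 - 3*r - 10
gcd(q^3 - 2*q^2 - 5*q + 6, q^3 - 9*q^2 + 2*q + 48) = q^2 - q - 6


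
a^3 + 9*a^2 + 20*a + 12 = (a + 1)*(a + 2)*(a + 6)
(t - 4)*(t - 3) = t^2 - 7*t + 12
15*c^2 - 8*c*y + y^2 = (-5*c + y)*(-3*c + y)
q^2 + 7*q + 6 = (q + 1)*(q + 6)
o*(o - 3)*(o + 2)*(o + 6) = o^4 + 5*o^3 - 12*o^2 - 36*o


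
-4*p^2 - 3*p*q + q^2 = (-4*p + q)*(p + q)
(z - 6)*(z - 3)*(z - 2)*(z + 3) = z^4 - 8*z^3 + 3*z^2 + 72*z - 108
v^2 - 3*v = v*(v - 3)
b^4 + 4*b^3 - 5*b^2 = b^2*(b - 1)*(b + 5)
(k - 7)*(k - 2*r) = k^2 - 2*k*r - 7*k + 14*r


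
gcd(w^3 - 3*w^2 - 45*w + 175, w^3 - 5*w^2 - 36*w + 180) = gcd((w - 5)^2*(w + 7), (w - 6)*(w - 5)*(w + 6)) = w - 5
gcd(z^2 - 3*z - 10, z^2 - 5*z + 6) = 1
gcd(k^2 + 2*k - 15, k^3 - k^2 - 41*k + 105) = k - 3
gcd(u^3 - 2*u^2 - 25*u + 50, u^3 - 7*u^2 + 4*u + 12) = u - 2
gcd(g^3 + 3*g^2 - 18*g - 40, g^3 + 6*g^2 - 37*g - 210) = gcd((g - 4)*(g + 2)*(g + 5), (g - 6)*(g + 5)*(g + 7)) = g + 5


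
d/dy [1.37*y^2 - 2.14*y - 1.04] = 2.74*y - 2.14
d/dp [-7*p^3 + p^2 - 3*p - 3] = -21*p^2 + 2*p - 3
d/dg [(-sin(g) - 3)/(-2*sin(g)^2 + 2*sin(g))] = (-cos(g) - 6/tan(g) + 3*cos(g)/sin(g)^2)/(2*(sin(g) - 1)^2)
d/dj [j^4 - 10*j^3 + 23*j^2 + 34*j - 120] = 4*j^3 - 30*j^2 + 46*j + 34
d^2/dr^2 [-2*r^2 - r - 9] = -4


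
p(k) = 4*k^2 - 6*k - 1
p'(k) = 8*k - 6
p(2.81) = 13.72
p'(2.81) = 16.48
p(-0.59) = 3.93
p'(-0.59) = -10.72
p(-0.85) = 6.99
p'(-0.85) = -12.80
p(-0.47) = 2.70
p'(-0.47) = -9.76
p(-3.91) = 83.61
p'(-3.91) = -37.28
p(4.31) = 47.44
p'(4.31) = 28.48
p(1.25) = -2.25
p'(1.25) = 4.00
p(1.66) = 0.06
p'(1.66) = 7.28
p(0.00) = -1.00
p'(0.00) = -6.00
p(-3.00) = 53.00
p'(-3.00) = -30.00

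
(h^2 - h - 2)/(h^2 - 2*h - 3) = (h - 2)/(h - 3)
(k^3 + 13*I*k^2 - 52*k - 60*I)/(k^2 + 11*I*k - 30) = k + 2*I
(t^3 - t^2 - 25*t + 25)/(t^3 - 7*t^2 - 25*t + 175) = (t - 1)/(t - 7)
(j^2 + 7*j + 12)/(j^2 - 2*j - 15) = (j + 4)/(j - 5)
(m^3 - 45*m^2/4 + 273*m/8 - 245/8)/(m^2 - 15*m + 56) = (8*m^2 - 34*m + 35)/(8*(m - 8))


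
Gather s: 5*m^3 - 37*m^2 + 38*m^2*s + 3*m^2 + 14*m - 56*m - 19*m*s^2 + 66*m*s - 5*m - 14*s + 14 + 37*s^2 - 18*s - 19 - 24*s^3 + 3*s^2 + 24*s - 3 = 5*m^3 - 34*m^2 - 47*m - 24*s^3 + s^2*(40 - 19*m) + s*(38*m^2 + 66*m - 8) - 8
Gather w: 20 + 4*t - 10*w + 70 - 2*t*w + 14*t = 18*t + w*(-2*t - 10) + 90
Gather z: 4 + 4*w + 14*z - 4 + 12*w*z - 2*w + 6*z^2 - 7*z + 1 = 2*w + 6*z^2 + z*(12*w + 7) + 1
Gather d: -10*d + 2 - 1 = 1 - 10*d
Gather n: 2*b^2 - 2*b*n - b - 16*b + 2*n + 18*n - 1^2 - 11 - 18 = 2*b^2 - 17*b + n*(20 - 2*b) - 30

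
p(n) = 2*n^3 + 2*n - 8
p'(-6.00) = 218.00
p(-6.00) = -452.00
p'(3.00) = 56.00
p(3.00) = 52.00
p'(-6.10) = 225.26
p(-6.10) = -474.16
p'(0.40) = 2.96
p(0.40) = -7.07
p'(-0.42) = 3.06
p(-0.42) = -8.99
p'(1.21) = 10.78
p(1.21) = -2.04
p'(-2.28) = 33.19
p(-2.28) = -36.26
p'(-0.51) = 3.56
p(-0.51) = -9.29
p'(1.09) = 9.13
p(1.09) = -3.23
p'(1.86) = 22.76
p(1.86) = 8.59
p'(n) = 6*n^2 + 2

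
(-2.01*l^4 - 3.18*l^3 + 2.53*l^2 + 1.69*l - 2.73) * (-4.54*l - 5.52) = 9.1254*l^5 + 25.5324*l^4 + 6.0674*l^3 - 21.6382*l^2 + 3.0654*l + 15.0696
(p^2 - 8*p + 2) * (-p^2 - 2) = -p^4 + 8*p^3 - 4*p^2 + 16*p - 4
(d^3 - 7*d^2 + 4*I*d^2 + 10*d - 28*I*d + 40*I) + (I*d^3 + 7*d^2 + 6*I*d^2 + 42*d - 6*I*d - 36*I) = d^3 + I*d^3 + 10*I*d^2 + 52*d - 34*I*d + 4*I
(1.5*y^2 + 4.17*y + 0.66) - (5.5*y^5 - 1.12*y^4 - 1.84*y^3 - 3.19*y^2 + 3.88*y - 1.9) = -5.5*y^5 + 1.12*y^4 + 1.84*y^3 + 4.69*y^2 + 0.29*y + 2.56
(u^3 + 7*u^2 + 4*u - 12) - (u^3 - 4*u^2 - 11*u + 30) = 11*u^2 + 15*u - 42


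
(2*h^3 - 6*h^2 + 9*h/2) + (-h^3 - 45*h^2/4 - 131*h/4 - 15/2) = h^3 - 69*h^2/4 - 113*h/4 - 15/2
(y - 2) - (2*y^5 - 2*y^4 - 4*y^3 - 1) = -2*y^5 + 2*y^4 + 4*y^3 + y - 1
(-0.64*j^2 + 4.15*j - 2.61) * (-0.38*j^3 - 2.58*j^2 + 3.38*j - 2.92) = 0.2432*j^5 + 0.0741999999999998*j^4 - 11.8784*j^3 + 22.6296*j^2 - 20.9398*j + 7.6212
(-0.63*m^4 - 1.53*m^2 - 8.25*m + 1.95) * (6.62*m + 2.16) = -4.1706*m^5 - 1.3608*m^4 - 10.1286*m^3 - 57.9198*m^2 - 4.911*m + 4.212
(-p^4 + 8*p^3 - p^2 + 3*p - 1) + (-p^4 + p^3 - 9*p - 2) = -2*p^4 + 9*p^3 - p^2 - 6*p - 3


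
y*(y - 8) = y^2 - 8*y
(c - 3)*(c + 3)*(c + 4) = c^3 + 4*c^2 - 9*c - 36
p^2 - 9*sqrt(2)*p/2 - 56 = (p - 8*sqrt(2))*(p + 7*sqrt(2)/2)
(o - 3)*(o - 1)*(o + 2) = o^3 - 2*o^2 - 5*o + 6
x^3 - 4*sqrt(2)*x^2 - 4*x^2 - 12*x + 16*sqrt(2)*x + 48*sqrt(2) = (x - 6)*(x + 2)*(x - 4*sqrt(2))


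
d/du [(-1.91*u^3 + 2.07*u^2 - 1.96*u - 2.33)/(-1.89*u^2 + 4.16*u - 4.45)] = (3.6099*u^4 - 15.8912*u^3 + 30.4053*u^2 - 27.2304*u + 18.4148)/(3.5721*u^4 - 15.7248*u^3 + 34.1266*u^2 - 37.024*u + 19.8025)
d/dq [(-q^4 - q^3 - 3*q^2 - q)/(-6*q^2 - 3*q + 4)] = (12*q^5 + 15*q^4 - 10*q^3 - 9*q^2 - 24*q - 4)/(36*q^4 + 36*q^3 - 39*q^2 - 24*q + 16)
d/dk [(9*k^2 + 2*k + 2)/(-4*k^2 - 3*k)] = (-19*k^2 + 16*k + 6)/(k^2*(16*k^2 + 24*k + 9))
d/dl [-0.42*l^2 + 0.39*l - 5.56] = 0.39 - 0.84*l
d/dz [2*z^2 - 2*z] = 4*z - 2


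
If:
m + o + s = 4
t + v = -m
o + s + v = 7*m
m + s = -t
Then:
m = v/8 + 1/2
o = 7/2 - 9*v/8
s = v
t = -9*v/8 - 1/2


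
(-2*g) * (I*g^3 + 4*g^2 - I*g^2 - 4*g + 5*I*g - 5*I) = -2*I*g^4 - 8*g^3 + 2*I*g^3 + 8*g^2 - 10*I*g^2 + 10*I*g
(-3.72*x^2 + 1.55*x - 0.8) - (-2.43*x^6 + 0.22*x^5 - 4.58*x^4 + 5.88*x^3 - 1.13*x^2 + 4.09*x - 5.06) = 2.43*x^6 - 0.22*x^5 + 4.58*x^4 - 5.88*x^3 - 2.59*x^2 - 2.54*x + 4.26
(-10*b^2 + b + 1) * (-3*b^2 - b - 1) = 30*b^4 + 7*b^3 + 6*b^2 - 2*b - 1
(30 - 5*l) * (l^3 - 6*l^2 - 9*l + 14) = -5*l^4 + 60*l^3 - 135*l^2 - 340*l + 420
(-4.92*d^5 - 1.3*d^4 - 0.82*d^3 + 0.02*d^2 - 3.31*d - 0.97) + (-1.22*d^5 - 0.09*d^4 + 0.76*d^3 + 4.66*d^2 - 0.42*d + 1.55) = -6.14*d^5 - 1.39*d^4 - 0.0599999999999999*d^3 + 4.68*d^2 - 3.73*d + 0.58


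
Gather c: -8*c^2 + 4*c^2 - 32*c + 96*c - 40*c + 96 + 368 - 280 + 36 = -4*c^2 + 24*c + 220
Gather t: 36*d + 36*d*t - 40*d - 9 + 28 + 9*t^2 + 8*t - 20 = -4*d + 9*t^2 + t*(36*d + 8) - 1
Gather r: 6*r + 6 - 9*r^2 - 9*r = -9*r^2 - 3*r + 6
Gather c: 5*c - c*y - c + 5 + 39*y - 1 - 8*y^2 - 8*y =c*(4 - y) - 8*y^2 + 31*y + 4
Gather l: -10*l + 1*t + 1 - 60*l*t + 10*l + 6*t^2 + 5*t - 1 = -60*l*t + 6*t^2 + 6*t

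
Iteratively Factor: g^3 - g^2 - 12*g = (g)*(g^2 - g - 12) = g*(g + 3)*(g - 4)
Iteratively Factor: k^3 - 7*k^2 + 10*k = (k - 5)*(k^2 - 2*k) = k*(k - 5)*(k - 2)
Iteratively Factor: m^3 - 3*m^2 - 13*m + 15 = (m + 3)*(m^2 - 6*m + 5) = (m - 5)*(m + 3)*(m - 1)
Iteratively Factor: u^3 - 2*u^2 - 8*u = (u)*(u^2 - 2*u - 8) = u*(u + 2)*(u - 4)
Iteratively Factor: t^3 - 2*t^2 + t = (t - 1)*(t^2 - t) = (t - 1)^2*(t)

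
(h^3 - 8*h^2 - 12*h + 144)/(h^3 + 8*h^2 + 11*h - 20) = (h^2 - 12*h + 36)/(h^2 + 4*h - 5)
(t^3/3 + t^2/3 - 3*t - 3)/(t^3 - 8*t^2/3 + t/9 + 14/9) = 3*(t^3 + t^2 - 9*t - 9)/(9*t^3 - 24*t^2 + t + 14)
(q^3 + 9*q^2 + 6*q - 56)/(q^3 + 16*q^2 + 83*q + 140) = (q - 2)/(q + 5)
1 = 1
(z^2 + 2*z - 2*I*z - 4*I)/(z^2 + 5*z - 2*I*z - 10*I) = (z + 2)/(z + 5)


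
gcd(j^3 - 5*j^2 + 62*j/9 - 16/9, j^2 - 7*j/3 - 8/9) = j - 8/3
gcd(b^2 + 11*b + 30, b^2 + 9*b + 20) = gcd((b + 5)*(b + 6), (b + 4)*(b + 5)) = b + 5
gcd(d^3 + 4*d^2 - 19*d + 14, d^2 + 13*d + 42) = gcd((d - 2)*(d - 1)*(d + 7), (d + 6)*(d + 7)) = d + 7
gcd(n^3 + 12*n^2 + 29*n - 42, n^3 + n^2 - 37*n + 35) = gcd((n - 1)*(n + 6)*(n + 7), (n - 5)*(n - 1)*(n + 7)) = n^2 + 6*n - 7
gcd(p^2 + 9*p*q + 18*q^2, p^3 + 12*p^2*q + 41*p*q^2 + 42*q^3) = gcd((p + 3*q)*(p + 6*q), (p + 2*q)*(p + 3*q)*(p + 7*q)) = p + 3*q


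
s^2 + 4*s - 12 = (s - 2)*(s + 6)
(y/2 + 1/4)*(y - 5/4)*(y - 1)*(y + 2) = y^4/2 + y^3/8 - 27*y^2/16 + 7*y/16 + 5/8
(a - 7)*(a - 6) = a^2 - 13*a + 42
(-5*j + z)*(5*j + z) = -25*j^2 + z^2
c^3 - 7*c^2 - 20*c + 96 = (c - 8)*(c - 3)*(c + 4)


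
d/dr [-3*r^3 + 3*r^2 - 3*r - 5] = -9*r^2 + 6*r - 3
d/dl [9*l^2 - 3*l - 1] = 18*l - 3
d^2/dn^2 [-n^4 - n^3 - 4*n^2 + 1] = -12*n^2 - 6*n - 8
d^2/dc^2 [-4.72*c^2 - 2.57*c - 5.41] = -9.44000000000000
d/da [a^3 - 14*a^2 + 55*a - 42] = 3*a^2 - 28*a + 55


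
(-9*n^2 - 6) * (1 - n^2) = 9*n^4 - 3*n^2 - 6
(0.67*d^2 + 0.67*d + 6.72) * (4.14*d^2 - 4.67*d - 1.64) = 2.7738*d^4 - 0.3551*d^3 + 23.5931*d^2 - 32.4812*d - 11.0208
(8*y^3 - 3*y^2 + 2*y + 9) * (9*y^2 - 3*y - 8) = 72*y^5 - 51*y^4 - 37*y^3 + 99*y^2 - 43*y - 72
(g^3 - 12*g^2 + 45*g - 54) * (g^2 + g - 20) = g^5 - 11*g^4 + 13*g^3 + 231*g^2 - 954*g + 1080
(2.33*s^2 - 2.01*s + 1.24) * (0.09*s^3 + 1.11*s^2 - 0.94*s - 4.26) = 0.2097*s^5 + 2.4054*s^4 - 4.3097*s^3 - 6.66*s^2 + 7.397*s - 5.2824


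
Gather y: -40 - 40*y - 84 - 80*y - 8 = -120*y - 132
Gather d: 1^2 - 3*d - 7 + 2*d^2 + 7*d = 2*d^2 + 4*d - 6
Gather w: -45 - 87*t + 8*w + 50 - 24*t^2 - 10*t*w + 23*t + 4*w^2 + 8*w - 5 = -24*t^2 - 64*t + 4*w^2 + w*(16 - 10*t)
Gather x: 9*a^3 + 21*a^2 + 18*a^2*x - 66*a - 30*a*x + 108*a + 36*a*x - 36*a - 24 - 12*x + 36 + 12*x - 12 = 9*a^3 + 21*a^2 + 6*a + x*(18*a^2 + 6*a)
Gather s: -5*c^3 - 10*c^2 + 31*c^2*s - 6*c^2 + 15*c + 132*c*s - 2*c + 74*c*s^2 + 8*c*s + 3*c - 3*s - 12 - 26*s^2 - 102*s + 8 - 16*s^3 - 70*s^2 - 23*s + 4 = -5*c^3 - 16*c^2 + 16*c - 16*s^3 + s^2*(74*c - 96) + s*(31*c^2 + 140*c - 128)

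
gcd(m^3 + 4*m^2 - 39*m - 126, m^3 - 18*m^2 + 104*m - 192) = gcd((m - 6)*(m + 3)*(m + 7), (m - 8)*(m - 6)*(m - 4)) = m - 6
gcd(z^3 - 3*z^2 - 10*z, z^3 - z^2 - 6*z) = z^2 + 2*z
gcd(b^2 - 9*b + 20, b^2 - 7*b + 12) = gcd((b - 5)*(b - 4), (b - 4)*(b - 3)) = b - 4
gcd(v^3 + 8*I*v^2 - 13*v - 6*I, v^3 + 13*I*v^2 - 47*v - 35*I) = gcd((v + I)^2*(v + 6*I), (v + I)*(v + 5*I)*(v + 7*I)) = v + I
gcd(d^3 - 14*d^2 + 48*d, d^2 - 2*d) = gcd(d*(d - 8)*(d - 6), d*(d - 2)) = d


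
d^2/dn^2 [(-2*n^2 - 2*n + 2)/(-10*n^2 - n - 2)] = 12*(30*n^3 - 120*n^2 - 30*n + 7)/(1000*n^6 + 300*n^5 + 630*n^4 + 121*n^3 + 126*n^2 + 12*n + 8)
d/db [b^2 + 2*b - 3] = 2*b + 2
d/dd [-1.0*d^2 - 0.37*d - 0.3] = -2.0*d - 0.37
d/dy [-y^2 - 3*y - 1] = -2*y - 3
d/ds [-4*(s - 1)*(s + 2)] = -8*s - 4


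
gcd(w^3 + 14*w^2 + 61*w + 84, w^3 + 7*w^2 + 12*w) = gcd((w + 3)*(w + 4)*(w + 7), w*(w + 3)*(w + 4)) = w^2 + 7*w + 12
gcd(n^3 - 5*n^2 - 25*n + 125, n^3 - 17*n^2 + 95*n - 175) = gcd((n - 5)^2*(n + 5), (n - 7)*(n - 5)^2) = n^2 - 10*n + 25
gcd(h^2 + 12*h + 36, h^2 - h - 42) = h + 6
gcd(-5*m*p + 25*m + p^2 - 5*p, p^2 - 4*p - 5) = p - 5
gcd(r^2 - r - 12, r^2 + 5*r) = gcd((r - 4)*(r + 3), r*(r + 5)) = 1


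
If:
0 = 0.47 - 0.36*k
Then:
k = 1.31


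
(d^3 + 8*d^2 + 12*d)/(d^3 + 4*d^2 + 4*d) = (d + 6)/(d + 2)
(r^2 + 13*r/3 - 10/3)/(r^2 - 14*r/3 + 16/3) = (3*r^2 + 13*r - 10)/(3*r^2 - 14*r + 16)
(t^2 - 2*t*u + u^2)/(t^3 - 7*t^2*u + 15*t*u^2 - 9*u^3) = (t - u)/(t^2 - 6*t*u + 9*u^2)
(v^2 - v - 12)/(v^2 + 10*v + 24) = (v^2 - v - 12)/(v^2 + 10*v + 24)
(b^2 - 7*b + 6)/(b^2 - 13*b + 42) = (b - 1)/(b - 7)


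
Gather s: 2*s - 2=2*s - 2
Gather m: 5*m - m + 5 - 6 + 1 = 4*m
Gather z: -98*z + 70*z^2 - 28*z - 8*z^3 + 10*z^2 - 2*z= -8*z^3 + 80*z^2 - 128*z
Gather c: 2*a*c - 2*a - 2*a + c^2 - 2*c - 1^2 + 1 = -4*a + c^2 + c*(2*a - 2)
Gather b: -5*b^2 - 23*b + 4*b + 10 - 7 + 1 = -5*b^2 - 19*b + 4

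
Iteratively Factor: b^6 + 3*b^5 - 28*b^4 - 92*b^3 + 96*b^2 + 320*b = (b + 2)*(b^5 + b^4 - 30*b^3 - 32*b^2 + 160*b) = (b + 2)*(b + 4)*(b^4 - 3*b^3 - 18*b^2 + 40*b) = b*(b + 2)*(b + 4)*(b^3 - 3*b^2 - 18*b + 40) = b*(b - 2)*(b + 2)*(b + 4)*(b^2 - b - 20) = b*(b - 2)*(b + 2)*(b + 4)^2*(b - 5)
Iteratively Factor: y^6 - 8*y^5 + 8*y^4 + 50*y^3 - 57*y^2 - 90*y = (y)*(y^5 - 8*y^4 + 8*y^3 + 50*y^2 - 57*y - 90) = y*(y - 3)*(y^4 - 5*y^3 - 7*y^2 + 29*y + 30) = y*(y - 3)*(y + 2)*(y^3 - 7*y^2 + 7*y + 15) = y*(y - 3)*(y + 1)*(y + 2)*(y^2 - 8*y + 15) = y*(y - 3)^2*(y + 1)*(y + 2)*(y - 5)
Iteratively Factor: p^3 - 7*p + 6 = (p - 1)*(p^2 + p - 6) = (p - 1)*(p + 3)*(p - 2)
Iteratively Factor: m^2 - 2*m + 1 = (m - 1)*(m - 1)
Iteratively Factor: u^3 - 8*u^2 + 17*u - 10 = (u - 1)*(u^2 - 7*u + 10) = (u - 5)*(u - 1)*(u - 2)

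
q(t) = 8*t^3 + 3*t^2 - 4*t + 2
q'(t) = 24*t^2 + 6*t - 4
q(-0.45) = 3.68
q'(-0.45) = -1.84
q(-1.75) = -24.69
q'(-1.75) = 59.00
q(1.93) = 62.97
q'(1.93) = 96.98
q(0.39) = 1.37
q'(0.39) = 1.99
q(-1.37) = -7.46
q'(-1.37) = 32.83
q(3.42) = 343.42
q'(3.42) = 297.23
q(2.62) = 155.99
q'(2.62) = 176.47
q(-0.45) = 3.68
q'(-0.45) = -1.84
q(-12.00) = -13342.00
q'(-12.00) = 3380.00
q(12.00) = 14210.00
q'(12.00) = 3524.00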